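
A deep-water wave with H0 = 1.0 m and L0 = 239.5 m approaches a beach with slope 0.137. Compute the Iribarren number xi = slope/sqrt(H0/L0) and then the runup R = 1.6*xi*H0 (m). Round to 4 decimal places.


xi = slope / sqrt(H0/L0)
H0/L0 = 1.0/239.5 = 0.004175
sqrt(0.004175) = 0.064617
xi = 0.137 / 0.064617 = 2.120183
R = 1.6 * xi * H0 = 1.6 * 2.120183 * 1.0
R = 3.3923 m

3.3923


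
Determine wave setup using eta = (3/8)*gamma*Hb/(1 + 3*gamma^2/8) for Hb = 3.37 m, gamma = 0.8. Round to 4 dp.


eta = (3/8) * gamma * Hb / (1 + 3*gamma^2/8)
Numerator = (3/8) * 0.8 * 3.37 = 1.011000
Denominator = 1 + 3*0.8^2/8 = 1 + 0.240000 = 1.240000
eta = 1.011000 / 1.240000
eta = 0.8153 m

0.8153


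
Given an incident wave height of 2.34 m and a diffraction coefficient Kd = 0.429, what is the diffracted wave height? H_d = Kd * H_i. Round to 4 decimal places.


H_d = Kd * H_i
H_d = 0.429 * 2.34
H_d = 1.0039 m

1.0039


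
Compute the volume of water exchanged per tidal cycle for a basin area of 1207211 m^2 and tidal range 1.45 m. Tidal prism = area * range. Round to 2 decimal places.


Tidal prism = Area * Tidal range
P = 1207211 * 1.45
P = 1750455.95 m^3

1750455.95


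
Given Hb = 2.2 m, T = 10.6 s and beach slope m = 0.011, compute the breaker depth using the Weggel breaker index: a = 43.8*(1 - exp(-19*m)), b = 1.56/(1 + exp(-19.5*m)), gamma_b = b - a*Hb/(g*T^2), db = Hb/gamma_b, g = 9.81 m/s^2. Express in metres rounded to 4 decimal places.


a = 43.8 * (1 - exp(-19 * m))
exp(-19 * 0.011) = exp(-0.2090) = 0.811395
a = 43.8 * (1 - 0.811395) = 8.260889
b = 1.56 / (1 + exp(-19.5 * m))
exp(-19.5 * 0.011) = exp(-0.2145) = 0.806945
b = 1.56 / (1 + 0.806945) = 0.863336
Hb / (g * T^2) = 2.2 / (9.81 * 10.6^2) = 2.2 / 1102.2516 = 0.00199591
gamma_b = b - a * Hb/(g*T^2) = 0.863336 - 8.260889 * 0.00199591 = 0.846848
db = Hb / gamma_b = 2.2 / 0.846848
db = 2.5979 m

2.5979


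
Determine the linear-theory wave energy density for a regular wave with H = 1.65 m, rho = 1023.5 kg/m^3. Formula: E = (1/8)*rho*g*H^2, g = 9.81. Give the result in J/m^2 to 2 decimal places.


E = (1/8) * rho * g * H^2
E = (1/8) * 1023.5 * 9.81 * 1.65^2
E = 0.125 * 1023.5 * 9.81 * 2.7225
E = 3416.92 J/m^2

3416.92


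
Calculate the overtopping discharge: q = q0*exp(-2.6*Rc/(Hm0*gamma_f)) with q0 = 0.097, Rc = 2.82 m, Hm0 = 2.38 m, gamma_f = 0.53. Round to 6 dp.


q = q0 * exp(-2.6 * Rc / (Hm0 * gamma_f))
Exponent = -2.6 * 2.82 / (2.38 * 0.53)
= -2.6 * 2.82 / 1.2614
= -5.812589
exp(-5.812589) = 0.002990
q = 0.097 * 0.002990
q = 0.000290 m^3/s/m

0.000290


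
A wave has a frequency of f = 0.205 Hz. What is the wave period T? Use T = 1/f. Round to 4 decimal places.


T = 1 / f
T = 1 / 0.205
T = 4.8780 s

4.8780


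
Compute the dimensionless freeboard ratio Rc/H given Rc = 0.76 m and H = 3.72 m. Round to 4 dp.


Relative freeboard = Rc / H
= 0.76 / 3.72
= 0.2043

0.2043


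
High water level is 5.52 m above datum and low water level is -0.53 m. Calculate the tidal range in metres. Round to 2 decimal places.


Tidal range = High water - Low water
Tidal range = 5.52 - (-0.53)
Tidal range = 6.05 m

6.05


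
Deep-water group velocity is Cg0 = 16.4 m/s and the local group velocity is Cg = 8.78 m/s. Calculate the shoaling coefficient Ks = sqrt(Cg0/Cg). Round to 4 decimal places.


Ks = sqrt(Cg0 / Cg)
Ks = sqrt(16.4 / 8.78)
Ks = sqrt(1.8679)
Ks = 1.3667

1.3667


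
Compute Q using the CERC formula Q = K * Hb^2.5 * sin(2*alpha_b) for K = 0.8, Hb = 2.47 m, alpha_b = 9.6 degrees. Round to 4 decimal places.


Q = K * Hb^2.5 * sin(2 * alpha_b)
Hb^2.5 = 2.47^2.5 = 9.588317
sin(2 * 9.6) = sin(19.2) = 0.328867
Q = 0.8 * 9.588317 * 0.328867
Q = 2.5226 m^3/s

2.5226


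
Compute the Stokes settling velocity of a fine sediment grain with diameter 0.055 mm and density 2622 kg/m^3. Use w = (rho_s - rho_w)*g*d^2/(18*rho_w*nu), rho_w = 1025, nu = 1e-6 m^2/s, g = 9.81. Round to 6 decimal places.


w = (rho_s - rho_w) * g * d^2 / (18 * rho_w * nu)
d = 0.055 mm = 0.000055 m
rho_s - rho_w = 2622 - 1025 = 1597
Numerator = 1597 * 9.81 * (0.000055)^2 = 0.000047391374
Denominator = 18 * 1025 * 1e-6 = 0.018450
w = 0.002569 m/s

0.002569


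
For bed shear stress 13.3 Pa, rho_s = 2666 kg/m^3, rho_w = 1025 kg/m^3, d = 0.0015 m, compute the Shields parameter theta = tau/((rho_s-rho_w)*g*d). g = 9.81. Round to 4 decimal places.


theta = tau / ((rho_s - rho_w) * g * d)
rho_s - rho_w = 2666 - 1025 = 1641
Denominator = 1641 * 9.81 * 0.0015 = 24.147315
theta = 13.3 / 24.147315
theta = 0.5508

0.5508


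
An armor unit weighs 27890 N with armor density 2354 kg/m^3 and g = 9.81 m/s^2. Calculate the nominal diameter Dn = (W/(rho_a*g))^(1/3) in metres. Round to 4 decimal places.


V = W / (rho_a * g)
V = 27890 / (2354 * 9.81)
V = 27890 / 23092.74
V = 1.207739 m^3
Dn = V^(1/3) = 1.207739^(1/3)
Dn = 1.0649 m

1.0649


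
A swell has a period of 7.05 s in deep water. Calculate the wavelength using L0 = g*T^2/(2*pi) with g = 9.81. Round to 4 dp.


L0 = g * T^2 / (2 * pi)
L0 = 9.81 * 7.05^2 / (2 * pi)
L0 = 9.81 * 49.7025 / 6.28319
L0 = 487.5815 / 6.28319
L0 = 77.6010 m

77.6010


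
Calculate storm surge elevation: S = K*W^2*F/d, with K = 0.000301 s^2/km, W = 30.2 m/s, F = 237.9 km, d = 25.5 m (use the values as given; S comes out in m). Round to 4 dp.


S = K * W^2 * F / d
W^2 = 30.2^2 = 912.04
S = 0.000301 * 912.04 * 237.9 / 25.5
Numerator = 0.000301 * 912.04 * 237.9 = 65.309269
S = 65.309269 / 25.5 = 2.5611 m

2.5611


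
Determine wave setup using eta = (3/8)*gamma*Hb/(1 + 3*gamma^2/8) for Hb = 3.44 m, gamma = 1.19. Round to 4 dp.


eta = (3/8) * gamma * Hb / (1 + 3*gamma^2/8)
Numerator = (3/8) * 1.19 * 3.44 = 1.535100
Denominator = 1 + 3*1.19^2/8 = 1 + 0.531038 = 1.531038
eta = 1.535100 / 1.531038
eta = 1.0027 m

1.0027


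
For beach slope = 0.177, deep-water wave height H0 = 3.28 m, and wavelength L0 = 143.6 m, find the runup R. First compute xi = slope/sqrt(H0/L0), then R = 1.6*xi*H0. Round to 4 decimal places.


xi = slope / sqrt(H0/L0)
H0/L0 = 3.28/143.6 = 0.022841
sqrt(0.022841) = 0.151133
xi = 0.177 / 0.151133 = 1.171153
R = 1.6 * xi * H0 = 1.6 * 1.171153 * 3.28
R = 6.1462 m

6.1462


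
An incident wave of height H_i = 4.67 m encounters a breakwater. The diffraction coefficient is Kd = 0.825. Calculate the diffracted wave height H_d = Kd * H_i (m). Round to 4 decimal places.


H_d = Kd * H_i
H_d = 0.825 * 4.67
H_d = 3.8528 m

3.8528


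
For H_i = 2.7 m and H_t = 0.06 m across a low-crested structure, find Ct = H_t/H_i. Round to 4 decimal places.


Ct = H_t / H_i
Ct = 0.06 / 2.7
Ct = 0.0222

0.0222


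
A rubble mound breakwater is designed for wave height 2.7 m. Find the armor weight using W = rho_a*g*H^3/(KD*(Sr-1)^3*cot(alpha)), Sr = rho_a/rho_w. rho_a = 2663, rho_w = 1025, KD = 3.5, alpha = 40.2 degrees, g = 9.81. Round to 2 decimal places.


Sr = rho_a / rho_w = 2663 / 1025 = 2.598049
(Sr - 1) = 1.598049
(Sr - 1)^3 = 4.081033
cot(40.2) = 1 / tan(40.2) = 1 / 0.845066 = 1.183340
Numerator = 2663 * 9.81 * 2.7^3 = 514199.2825
Denominator = 3.5 * 4.081033 * 1.183340 = 16.902376
W = 514199.2825 / 16.902376
W = 30421.72 N

30421.72


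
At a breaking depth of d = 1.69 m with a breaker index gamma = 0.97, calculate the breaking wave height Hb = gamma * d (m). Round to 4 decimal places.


Hb = gamma * d
Hb = 0.97 * 1.69
Hb = 1.6393 m

1.6393


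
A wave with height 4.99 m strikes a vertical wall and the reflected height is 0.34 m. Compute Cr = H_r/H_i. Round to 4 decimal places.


Cr = H_r / H_i
Cr = 0.34 / 4.99
Cr = 0.0681

0.0681


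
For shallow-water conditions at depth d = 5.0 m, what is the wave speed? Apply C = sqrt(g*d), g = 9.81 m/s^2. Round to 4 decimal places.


Using the shallow-water approximation:
C = sqrt(g * d) = sqrt(9.81 * 5.0)
C = sqrt(49.0500)
C = 7.0036 m/s

7.0036


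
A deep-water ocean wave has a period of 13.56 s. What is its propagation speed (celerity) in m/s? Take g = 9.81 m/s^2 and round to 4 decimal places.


We use the deep-water celerity formula:
C = g * T / (2 * pi)
C = 9.81 * 13.56 / (2 * 3.14159...)
C = 133.023600 / 6.283185
C = 21.1714 m/s

21.1714


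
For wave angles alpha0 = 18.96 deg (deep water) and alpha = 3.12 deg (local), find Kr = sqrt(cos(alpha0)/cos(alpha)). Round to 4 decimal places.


Kr = sqrt(cos(alpha0) / cos(alpha))
cos(18.96) = 0.945746
cos(3.12) = 0.998518
Kr = sqrt(0.945746 / 0.998518)
Kr = sqrt(0.947150)
Kr = 0.9732

0.9732


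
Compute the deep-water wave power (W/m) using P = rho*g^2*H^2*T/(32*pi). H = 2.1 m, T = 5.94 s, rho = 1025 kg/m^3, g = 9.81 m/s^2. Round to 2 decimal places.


P = rho * g^2 * H^2 * T / (32 * pi)
P = 1025 * 9.81^2 * 2.1^2 * 5.94 / (32 * pi)
P = 1025 * 96.2361 * 4.4100 * 5.94 / 100.53096
P = 25703.19 W/m

25703.19


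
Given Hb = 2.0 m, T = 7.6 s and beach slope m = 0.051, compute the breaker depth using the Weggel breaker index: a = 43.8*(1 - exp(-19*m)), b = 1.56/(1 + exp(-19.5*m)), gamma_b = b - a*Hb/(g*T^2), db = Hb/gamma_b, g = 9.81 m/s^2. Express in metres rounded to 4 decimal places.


a = 43.8 * (1 - exp(-19 * m))
exp(-19 * 0.051) = exp(-0.9690) = 0.379462
a = 43.8 * (1 - 0.379462) = 27.179551
b = 1.56 / (1 + exp(-19.5 * m))
exp(-19.5 * 0.051) = exp(-0.9945) = 0.369908
b = 1.56 / (1 + 0.369908) = 1.138762
Hb / (g * T^2) = 2.0 / (9.81 * 7.6^2) = 2.0 / 566.6256 = 0.00352967
gamma_b = b - a * Hb/(g*T^2) = 1.138762 - 27.179551 * 0.00352967 = 1.042828
db = Hb / gamma_b = 2.0 / 1.042828
db = 1.9179 m

1.9179


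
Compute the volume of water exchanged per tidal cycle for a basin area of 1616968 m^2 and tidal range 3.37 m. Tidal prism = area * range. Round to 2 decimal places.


Tidal prism = Area * Tidal range
P = 1616968 * 3.37
P = 5449182.16 m^3

5449182.16


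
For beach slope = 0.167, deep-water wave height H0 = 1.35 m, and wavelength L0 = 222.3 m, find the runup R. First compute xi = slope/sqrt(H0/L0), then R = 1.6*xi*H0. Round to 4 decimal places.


xi = slope / sqrt(H0/L0)
H0/L0 = 1.35/222.3 = 0.006073
sqrt(0.006073) = 0.077929
xi = 0.167 / 0.077929 = 2.142986
R = 1.6 * xi * H0 = 1.6 * 2.142986 * 1.35
R = 4.6288 m

4.6288


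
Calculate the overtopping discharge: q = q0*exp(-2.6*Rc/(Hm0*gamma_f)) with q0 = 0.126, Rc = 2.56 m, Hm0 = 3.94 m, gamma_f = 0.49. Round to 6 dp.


q = q0 * exp(-2.6 * Rc / (Hm0 * gamma_f))
Exponent = -2.6 * 2.56 / (3.94 * 0.49)
= -2.6 * 2.56 / 1.9306
= -3.447633
exp(-3.447633) = 0.031821
q = 0.126 * 0.031821
q = 0.004009 m^3/s/m

0.004009


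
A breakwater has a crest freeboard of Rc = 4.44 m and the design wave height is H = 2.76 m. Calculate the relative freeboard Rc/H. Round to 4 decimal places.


Relative freeboard = Rc / H
= 4.44 / 2.76
= 1.6087

1.6087


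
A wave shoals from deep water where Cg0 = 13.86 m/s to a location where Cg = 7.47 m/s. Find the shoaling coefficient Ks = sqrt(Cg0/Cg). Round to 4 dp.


Ks = sqrt(Cg0 / Cg)
Ks = sqrt(13.86 / 7.47)
Ks = sqrt(1.8554)
Ks = 1.3621

1.3621


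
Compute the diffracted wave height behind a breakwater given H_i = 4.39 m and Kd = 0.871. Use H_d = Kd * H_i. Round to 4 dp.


H_d = Kd * H_i
H_d = 0.871 * 4.39
H_d = 3.8237 m

3.8237


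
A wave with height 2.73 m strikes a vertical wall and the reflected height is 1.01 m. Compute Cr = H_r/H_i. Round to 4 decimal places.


Cr = H_r / H_i
Cr = 1.01 / 2.73
Cr = 0.3700

0.3700


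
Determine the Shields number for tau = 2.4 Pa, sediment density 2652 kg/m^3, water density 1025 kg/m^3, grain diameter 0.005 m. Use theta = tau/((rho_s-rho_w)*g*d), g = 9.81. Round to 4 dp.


theta = tau / ((rho_s - rho_w) * g * d)
rho_s - rho_w = 2652 - 1025 = 1627
Denominator = 1627 * 9.81 * 0.005 = 79.804350
theta = 2.4 / 79.804350
theta = 0.0301

0.0301


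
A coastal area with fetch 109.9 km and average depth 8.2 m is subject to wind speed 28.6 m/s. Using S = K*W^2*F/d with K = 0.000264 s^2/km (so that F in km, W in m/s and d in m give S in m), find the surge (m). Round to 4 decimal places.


S = K * W^2 * F / d
W^2 = 28.6^2 = 817.96
S = 0.000264 * 817.96 * 109.9 / 8.2
Numerator = 0.000264 * 817.96 * 109.9 = 23.731964
S = 23.731964 / 8.2 = 2.8941 m

2.8941


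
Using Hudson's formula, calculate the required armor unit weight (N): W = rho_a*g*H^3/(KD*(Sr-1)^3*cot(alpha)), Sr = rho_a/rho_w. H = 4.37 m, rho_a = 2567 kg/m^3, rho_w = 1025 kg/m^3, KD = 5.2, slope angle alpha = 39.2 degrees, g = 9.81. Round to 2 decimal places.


Sr = rho_a / rho_w = 2567 / 1025 = 2.504390
(Sr - 1) = 1.504390
(Sr - 1)^3 = 3.404721
cot(39.2) = 1 / tan(39.2) = 1 / 0.815580 = 1.226121
Numerator = 2567 * 9.81 * 4.37^3 = 2101547.3859
Denominator = 5.2 * 3.404721 * 1.226121 = 21.707922
W = 2101547.3859 / 21.707922
W = 96810.16 N

96810.16


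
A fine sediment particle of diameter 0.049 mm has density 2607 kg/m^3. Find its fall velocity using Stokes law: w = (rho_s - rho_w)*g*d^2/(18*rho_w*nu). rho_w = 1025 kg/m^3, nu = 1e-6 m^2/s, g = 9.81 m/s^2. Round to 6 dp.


w = (rho_s - rho_w) * g * d^2 / (18 * rho_w * nu)
d = 0.049 mm = 0.000049 m
rho_s - rho_w = 2607 - 1025 = 1582
Numerator = 1582 * 9.81 * (0.000049)^2 = 0.000037262127
Denominator = 18 * 1025 * 1e-6 = 0.018450
w = 0.002020 m/s

0.002020


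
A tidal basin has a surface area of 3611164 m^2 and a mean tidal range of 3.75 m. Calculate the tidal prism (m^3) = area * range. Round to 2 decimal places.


Tidal prism = Area * Tidal range
P = 3611164 * 3.75
P = 13541865.00 m^3

13541865.00


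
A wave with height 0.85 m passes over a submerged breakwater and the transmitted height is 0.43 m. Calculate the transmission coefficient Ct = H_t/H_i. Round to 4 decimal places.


Ct = H_t / H_i
Ct = 0.43 / 0.85
Ct = 0.5059

0.5059


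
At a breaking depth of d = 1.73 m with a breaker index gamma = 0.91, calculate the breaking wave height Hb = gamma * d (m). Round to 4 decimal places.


Hb = gamma * d
Hb = 0.91 * 1.73
Hb = 1.5743 m

1.5743


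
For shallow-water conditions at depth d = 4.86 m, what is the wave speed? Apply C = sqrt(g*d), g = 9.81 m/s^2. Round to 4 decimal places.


Using the shallow-water approximation:
C = sqrt(g * d) = sqrt(9.81 * 4.86)
C = sqrt(47.6766)
C = 6.9048 m/s

6.9048


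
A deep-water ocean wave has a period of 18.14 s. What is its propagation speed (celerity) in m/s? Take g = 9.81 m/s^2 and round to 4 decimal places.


We use the deep-water celerity formula:
C = g * T / (2 * pi)
C = 9.81 * 18.14 / (2 * 3.14159...)
C = 177.953400 / 6.283185
C = 28.3222 m/s

28.3222


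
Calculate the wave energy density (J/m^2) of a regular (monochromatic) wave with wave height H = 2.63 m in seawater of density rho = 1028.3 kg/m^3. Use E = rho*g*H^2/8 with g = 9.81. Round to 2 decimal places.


E = (1/8) * rho * g * H^2
E = (1/8) * 1028.3 * 9.81 * 2.63^2
E = 0.125 * 1028.3 * 9.81 * 6.9169
E = 8721.88 J/m^2

8721.88


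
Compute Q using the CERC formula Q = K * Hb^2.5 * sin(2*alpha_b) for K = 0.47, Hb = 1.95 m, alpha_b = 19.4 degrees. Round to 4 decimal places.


Q = K * Hb^2.5 * sin(2 * alpha_b)
Hb^2.5 = 1.95^2.5 = 5.309902
sin(2 * 19.4) = sin(38.8) = 0.626604
Q = 0.47 * 5.309902 * 0.626604
Q = 1.5638 m^3/s

1.5638


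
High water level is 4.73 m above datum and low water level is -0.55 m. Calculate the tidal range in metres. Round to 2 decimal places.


Tidal range = High water - Low water
Tidal range = 4.73 - (-0.55)
Tidal range = 5.28 m

5.28


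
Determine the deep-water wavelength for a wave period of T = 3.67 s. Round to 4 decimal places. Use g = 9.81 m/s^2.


L0 = g * T^2 / (2 * pi)
L0 = 9.81 * 3.67^2 / (2 * pi)
L0 = 9.81 * 13.4689 / 6.28319
L0 = 132.1299 / 6.28319
L0 = 21.0291 m

21.0291


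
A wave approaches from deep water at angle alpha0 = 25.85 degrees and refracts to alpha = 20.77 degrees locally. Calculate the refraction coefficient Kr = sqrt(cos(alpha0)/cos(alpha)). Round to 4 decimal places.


Kr = sqrt(cos(alpha0) / cos(alpha))
cos(25.85) = 0.899939
cos(20.77) = 0.935011
Kr = sqrt(0.899939 / 0.935011)
Kr = sqrt(0.962489)
Kr = 0.9811

0.9811


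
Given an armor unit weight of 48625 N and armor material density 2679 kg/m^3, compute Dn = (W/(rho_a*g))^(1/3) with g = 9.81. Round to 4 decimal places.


V = W / (rho_a * g)
V = 48625 / (2679 * 9.81)
V = 48625 / 26280.99
V = 1.850197 m^3
Dn = V^(1/3) = 1.850197^(1/3)
Dn = 1.2276 m

1.2276


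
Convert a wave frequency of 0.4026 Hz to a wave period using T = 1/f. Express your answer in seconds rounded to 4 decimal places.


T = 1 / f
T = 1 / 0.4026
T = 2.4839 s

2.4839


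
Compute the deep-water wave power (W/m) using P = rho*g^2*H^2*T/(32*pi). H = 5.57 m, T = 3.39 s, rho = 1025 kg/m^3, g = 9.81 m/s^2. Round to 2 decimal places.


P = rho * g^2 * H^2 * T / (32 * pi)
P = 1025 * 9.81^2 * 5.57^2 * 3.39 / (32 * pi)
P = 1025 * 96.2361 * 31.0249 * 3.39 / 100.53096
P = 103198.20 W/m

103198.20


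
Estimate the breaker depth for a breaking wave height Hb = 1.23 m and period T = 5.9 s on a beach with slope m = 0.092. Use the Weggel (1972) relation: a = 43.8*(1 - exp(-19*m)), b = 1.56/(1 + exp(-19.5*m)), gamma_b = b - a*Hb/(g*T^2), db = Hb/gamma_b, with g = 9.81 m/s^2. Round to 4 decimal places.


a = 43.8 * (1 - exp(-19 * m))
exp(-19 * 0.092) = exp(-1.7480) = 0.174122
a = 43.8 * (1 - 0.174122) = 36.173463
b = 1.56 / (1 + exp(-19.5 * m))
exp(-19.5 * 0.092) = exp(-1.7940) = 0.166294
b = 1.56 / (1 + 0.166294) = 1.337571
Hb / (g * T^2) = 1.23 / (9.81 * 5.9^2) = 1.23 / 341.4861 = 0.00360190
gamma_b = b - a * Hb/(g*T^2) = 1.337571 - 36.173463 * 0.00360190 = 1.207277
db = Hb / gamma_b = 1.23 / 1.207277
db = 1.0188 m

1.0188


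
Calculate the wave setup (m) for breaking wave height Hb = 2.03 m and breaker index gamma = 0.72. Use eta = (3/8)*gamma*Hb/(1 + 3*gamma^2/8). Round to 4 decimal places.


eta = (3/8) * gamma * Hb / (1 + 3*gamma^2/8)
Numerator = (3/8) * 0.72 * 2.03 = 0.548100
Denominator = 1 + 3*0.72^2/8 = 1 + 0.194400 = 1.194400
eta = 0.548100 / 1.194400
eta = 0.4589 m

0.4589


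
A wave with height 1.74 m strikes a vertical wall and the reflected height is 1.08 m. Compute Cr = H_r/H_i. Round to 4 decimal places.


Cr = H_r / H_i
Cr = 1.08 / 1.74
Cr = 0.6207

0.6207


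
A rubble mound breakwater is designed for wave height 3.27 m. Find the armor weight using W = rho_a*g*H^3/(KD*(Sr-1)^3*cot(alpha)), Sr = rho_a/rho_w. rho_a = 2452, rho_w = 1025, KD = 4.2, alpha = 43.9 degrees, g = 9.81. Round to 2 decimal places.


Sr = rho_a / rho_w = 2452 / 1025 = 2.392195
(Sr - 1) = 1.392195
(Sr - 1)^3 = 2.698363
cot(43.9) = 1 / tan(43.9) = 1 / 0.962322 = 1.039154
Numerator = 2452 * 9.81 * 3.27^3 = 841071.1402
Denominator = 4.2 * 2.698363 * 1.039154 = 11.776858
W = 841071.1402 / 11.776858
W = 71417.28 N

71417.28


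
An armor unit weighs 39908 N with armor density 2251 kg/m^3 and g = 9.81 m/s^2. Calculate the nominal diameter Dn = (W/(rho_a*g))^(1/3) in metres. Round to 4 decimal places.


V = W / (rho_a * g)
V = 39908 / (2251 * 9.81)
V = 39908 / 22082.31
V = 1.807238 m^3
Dn = V^(1/3) = 1.807238^(1/3)
Dn = 1.2181 m

1.2181


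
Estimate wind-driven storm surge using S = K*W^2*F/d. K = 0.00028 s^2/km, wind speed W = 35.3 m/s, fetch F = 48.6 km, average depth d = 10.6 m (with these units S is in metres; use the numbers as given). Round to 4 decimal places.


S = K * W^2 * F / d
W^2 = 35.3^2 = 1246.09
S = 0.00028 * 1246.09 * 48.6 / 10.6
Numerator = 0.00028 * 1246.09 * 48.6 = 16.956793
S = 16.956793 / 10.6 = 1.5997 m

1.5997


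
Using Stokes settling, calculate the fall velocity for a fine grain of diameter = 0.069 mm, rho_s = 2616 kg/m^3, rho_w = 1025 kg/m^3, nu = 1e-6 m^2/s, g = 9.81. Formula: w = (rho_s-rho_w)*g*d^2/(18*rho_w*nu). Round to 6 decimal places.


w = (rho_s - rho_w) * g * d^2 / (18 * rho_w * nu)
d = 0.069 mm = 0.000069 m
rho_s - rho_w = 2616 - 1025 = 1591
Numerator = 1591 * 9.81 * (0.000069)^2 = 0.000074308307
Denominator = 18 * 1025 * 1e-6 = 0.018450
w = 0.004028 m/s

0.004028


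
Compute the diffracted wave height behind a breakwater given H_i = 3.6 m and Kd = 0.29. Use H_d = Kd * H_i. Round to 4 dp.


H_d = Kd * H_i
H_d = 0.29 * 3.6
H_d = 1.0440 m

1.0440


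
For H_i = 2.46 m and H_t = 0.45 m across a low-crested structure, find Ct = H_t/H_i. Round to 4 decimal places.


Ct = H_t / H_i
Ct = 0.45 / 2.46
Ct = 0.1829

0.1829


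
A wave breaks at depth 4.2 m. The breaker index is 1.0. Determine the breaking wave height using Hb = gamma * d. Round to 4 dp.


Hb = gamma * d
Hb = 1.0 * 4.2
Hb = 4.2000 m

4.2000


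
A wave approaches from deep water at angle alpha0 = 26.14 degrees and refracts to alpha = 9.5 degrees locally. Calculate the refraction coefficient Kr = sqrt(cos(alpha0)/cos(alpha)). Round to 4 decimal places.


Kr = sqrt(cos(alpha0) / cos(alpha))
cos(26.14) = 0.897720
cos(9.5) = 0.986286
Kr = sqrt(0.897720 / 0.986286)
Kr = sqrt(0.910203)
Kr = 0.9540

0.9540


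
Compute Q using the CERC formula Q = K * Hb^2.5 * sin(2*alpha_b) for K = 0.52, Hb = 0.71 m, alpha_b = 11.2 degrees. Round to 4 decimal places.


Q = K * Hb^2.5 * sin(2 * alpha_b)
Hb^2.5 = 0.71^2.5 = 0.424762
sin(2 * 11.2) = sin(22.4) = 0.381070
Q = 0.52 * 0.424762 * 0.381070
Q = 0.0842 m^3/s

0.0842


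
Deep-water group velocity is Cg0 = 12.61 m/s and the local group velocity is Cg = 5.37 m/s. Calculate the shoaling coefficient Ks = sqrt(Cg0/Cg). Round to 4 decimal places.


Ks = sqrt(Cg0 / Cg)
Ks = sqrt(12.61 / 5.37)
Ks = sqrt(2.3482)
Ks = 1.5324

1.5324


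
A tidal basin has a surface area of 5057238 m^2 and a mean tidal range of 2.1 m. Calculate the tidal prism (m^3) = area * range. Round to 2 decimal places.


Tidal prism = Area * Tidal range
P = 5057238 * 2.1
P = 10620199.80 m^3

10620199.80


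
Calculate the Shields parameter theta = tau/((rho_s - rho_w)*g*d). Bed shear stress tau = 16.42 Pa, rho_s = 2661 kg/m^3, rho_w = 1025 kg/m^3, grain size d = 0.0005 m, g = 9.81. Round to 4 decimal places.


theta = tau / ((rho_s - rho_w) * g * d)
rho_s - rho_w = 2661 - 1025 = 1636
Denominator = 1636 * 9.81 * 0.0005 = 8.024580
theta = 16.42 / 8.024580
theta = 2.0462

2.0462


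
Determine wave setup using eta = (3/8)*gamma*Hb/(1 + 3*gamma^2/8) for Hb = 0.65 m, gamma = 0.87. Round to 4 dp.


eta = (3/8) * gamma * Hb / (1 + 3*gamma^2/8)
Numerator = (3/8) * 0.87 * 0.65 = 0.212062
Denominator = 1 + 3*0.87^2/8 = 1 + 0.283838 = 1.283838
eta = 0.212062 / 1.283838
eta = 0.1652 m

0.1652


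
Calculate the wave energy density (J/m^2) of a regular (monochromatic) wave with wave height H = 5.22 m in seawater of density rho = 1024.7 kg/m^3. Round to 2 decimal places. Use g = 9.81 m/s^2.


E = (1/8) * rho * g * H^2
E = (1/8) * 1024.7 * 9.81 * 5.22^2
E = 0.125 * 1024.7 * 9.81 * 27.2484
E = 34238.66 J/m^2

34238.66


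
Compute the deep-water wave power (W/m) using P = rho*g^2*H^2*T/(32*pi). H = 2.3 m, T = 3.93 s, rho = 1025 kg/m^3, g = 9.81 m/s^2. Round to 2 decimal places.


P = rho * g^2 * H^2 * T / (32 * pi)
P = 1025 * 9.81^2 * 2.3^2 * 3.93 / (32 * pi)
P = 1025 * 96.2361 * 5.2900 * 3.93 / 100.53096
P = 20399.06 W/m

20399.06


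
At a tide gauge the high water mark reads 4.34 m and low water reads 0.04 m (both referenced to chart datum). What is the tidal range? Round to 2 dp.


Tidal range = High water - Low water
Tidal range = 4.34 - (0.04)
Tidal range = 4.30 m

4.30


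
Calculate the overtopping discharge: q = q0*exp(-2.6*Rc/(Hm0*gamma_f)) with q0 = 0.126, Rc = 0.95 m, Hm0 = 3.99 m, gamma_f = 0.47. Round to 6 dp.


q = q0 * exp(-2.6 * Rc / (Hm0 * gamma_f))
Exponent = -2.6 * 0.95 / (3.99 * 0.47)
= -2.6 * 0.95 / 1.8753
= -1.317123
exp(-1.317123) = 0.267905
q = 0.126 * 0.267905
q = 0.033756 m^3/s/m

0.033756


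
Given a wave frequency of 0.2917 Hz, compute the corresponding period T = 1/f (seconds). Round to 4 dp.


T = 1 / f
T = 1 / 0.2917
T = 3.4282 s

3.4282


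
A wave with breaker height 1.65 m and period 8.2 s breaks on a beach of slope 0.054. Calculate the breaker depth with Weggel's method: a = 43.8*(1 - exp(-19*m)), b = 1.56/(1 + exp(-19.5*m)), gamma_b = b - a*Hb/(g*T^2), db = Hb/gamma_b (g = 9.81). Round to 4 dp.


a = 43.8 * (1 - exp(-19 * m))
exp(-19 * 0.054) = exp(-1.0260) = 0.358438
a = 43.8 * (1 - 0.358438) = 28.100422
b = 1.56 / (1 + exp(-19.5 * m))
exp(-19.5 * 0.054) = exp(-1.0530) = 0.348890
b = 1.56 / (1 + 0.348890) = 1.156507
Hb / (g * T^2) = 1.65 / (9.81 * 8.2^2) = 1.65 / 659.6244 = 0.00250142
gamma_b = b - a * Hb/(g*T^2) = 1.156507 - 28.100422 * 0.00250142 = 1.086216
db = Hb / gamma_b = 1.65 / 1.086216
db = 1.5190 m

1.5190


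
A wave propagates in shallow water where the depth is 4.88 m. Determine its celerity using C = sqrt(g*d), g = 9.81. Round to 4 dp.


Using the shallow-water approximation:
C = sqrt(g * d) = sqrt(9.81 * 4.88)
C = sqrt(47.8728)
C = 6.9190 m/s

6.9190


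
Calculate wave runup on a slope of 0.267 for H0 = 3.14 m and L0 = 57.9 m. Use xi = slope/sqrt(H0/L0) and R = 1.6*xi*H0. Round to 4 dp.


xi = slope / sqrt(H0/L0)
H0/L0 = 3.14/57.9 = 0.054231
sqrt(0.054231) = 0.232876
xi = 0.267 / 0.232876 = 1.146531
R = 1.6 * xi * H0 = 1.6 * 1.146531 * 3.14
R = 5.7602 m

5.7602


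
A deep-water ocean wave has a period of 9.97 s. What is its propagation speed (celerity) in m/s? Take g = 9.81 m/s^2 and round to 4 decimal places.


We use the deep-water celerity formula:
C = g * T / (2 * pi)
C = 9.81 * 9.97 / (2 * 3.14159...)
C = 97.805700 / 6.283185
C = 15.5663 m/s

15.5663


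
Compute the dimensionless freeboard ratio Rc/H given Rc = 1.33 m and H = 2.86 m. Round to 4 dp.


Relative freeboard = Rc / H
= 1.33 / 2.86
= 0.4650

0.4650


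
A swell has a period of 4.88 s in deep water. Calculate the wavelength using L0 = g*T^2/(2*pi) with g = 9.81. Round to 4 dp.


L0 = g * T^2 / (2 * pi)
L0 = 9.81 * 4.88^2 / (2 * pi)
L0 = 9.81 * 23.8144 / 6.28319
L0 = 233.6193 / 6.28319
L0 = 37.1817 m

37.1817


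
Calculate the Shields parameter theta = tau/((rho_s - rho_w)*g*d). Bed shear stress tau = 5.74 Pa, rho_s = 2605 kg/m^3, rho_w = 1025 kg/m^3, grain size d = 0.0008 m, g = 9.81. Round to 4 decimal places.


theta = tau / ((rho_s - rho_w) * g * d)
rho_s - rho_w = 2605 - 1025 = 1580
Denominator = 1580 * 9.81 * 0.0008 = 12.399840
theta = 5.74 / 12.399840
theta = 0.4629

0.4629


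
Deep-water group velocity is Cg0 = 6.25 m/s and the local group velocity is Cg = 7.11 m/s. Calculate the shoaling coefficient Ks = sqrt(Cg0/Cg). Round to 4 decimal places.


Ks = sqrt(Cg0 / Cg)
Ks = sqrt(6.25 / 7.11)
Ks = sqrt(0.8790)
Ks = 0.9376

0.9376


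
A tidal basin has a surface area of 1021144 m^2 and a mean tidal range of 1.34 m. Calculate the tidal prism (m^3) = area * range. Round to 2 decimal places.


Tidal prism = Area * Tidal range
P = 1021144 * 1.34
P = 1368332.96 m^3

1368332.96


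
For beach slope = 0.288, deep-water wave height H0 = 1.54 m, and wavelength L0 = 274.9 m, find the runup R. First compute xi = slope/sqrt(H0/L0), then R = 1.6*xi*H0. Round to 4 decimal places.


xi = slope / sqrt(H0/L0)
H0/L0 = 1.54/274.9 = 0.005602
sqrt(0.005602) = 0.074847
xi = 0.288 / 0.074847 = 3.847862
R = 1.6 * xi * H0 = 1.6 * 3.847862 * 1.54
R = 9.4811 m

9.4811


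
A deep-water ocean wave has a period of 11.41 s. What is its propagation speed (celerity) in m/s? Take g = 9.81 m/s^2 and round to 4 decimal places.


We use the deep-water celerity formula:
C = g * T / (2 * pi)
C = 9.81 * 11.41 / (2 * 3.14159...)
C = 111.932100 / 6.283185
C = 17.8145 m/s

17.8145


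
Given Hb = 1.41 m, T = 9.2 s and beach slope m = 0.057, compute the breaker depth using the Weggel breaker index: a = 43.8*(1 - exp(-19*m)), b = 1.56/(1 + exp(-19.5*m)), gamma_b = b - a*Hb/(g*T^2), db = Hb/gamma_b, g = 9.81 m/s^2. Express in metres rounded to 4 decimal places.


a = 43.8 * (1 - exp(-19 * m))
exp(-19 * 0.057) = exp(-1.0830) = 0.338578
a = 43.8 * (1 - 0.338578) = 28.970272
b = 1.56 / (1 + exp(-19.5 * m))
exp(-19.5 * 0.057) = exp(-1.1115) = 0.329065
b = 1.56 / (1 + 0.329065) = 1.173757
Hb / (g * T^2) = 1.41 / (9.81 * 9.2^2) = 1.41 / 830.3184 = 0.00169814
gamma_b = b - a * Hb/(g*T^2) = 1.173757 - 28.970272 * 0.00169814 = 1.124562
db = Hb / gamma_b = 1.41 / 1.124562
db = 1.2538 m

1.2538


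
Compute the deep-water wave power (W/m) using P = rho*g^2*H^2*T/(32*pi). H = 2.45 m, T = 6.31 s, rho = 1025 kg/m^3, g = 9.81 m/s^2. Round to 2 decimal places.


P = rho * g^2 * H^2 * T / (32 * pi)
P = 1025 * 9.81^2 * 2.45^2 * 6.31 / (32 * pi)
P = 1025 * 96.2361 * 6.0025 * 6.31 / 100.53096
P = 37164.09 W/m

37164.09


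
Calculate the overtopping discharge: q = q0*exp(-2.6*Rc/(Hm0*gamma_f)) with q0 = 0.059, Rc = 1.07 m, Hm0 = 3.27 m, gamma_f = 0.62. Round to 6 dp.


q = q0 * exp(-2.6 * Rc / (Hm0 * gamma_f))
Exponent = -2.6 * 1.07 / (3.27 * 0.62)
= -2.6 * 1.07 / 2.0274
= -1.372201
exp(-1.372201) = 0.253548
q = 0.059 * 0.253548
q = 0.014959 m^3/s/m

0.014959


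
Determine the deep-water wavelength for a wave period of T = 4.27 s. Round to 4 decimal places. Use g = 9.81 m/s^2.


L0 = g * T^2 / (2 * pi)
L0 = 9.81 * 4.27^2 / (2 * pi)
L0 = 9.81 * 18.2329 / 6.28319
L0 = 178.8647 / 6.28319
L0 = 28.4672 m

28.4672


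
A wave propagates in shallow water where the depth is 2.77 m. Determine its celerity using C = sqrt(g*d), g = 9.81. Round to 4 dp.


Using the shallow-water approximation:
C = sqrt(g * d) = sqrt(9.81 * 2.77)
C = sqrt(27.1737)
C = 5.2128 m/s

5.2128


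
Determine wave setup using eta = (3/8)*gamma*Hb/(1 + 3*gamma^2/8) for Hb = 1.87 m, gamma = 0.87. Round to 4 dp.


eta = (3/8) * gamma * Hb / (1 + 3*gamma^2/8)
Numerator = (3/8) * 0.87 * 1.87 = 0.610088
Denominator = 1 + 3*0.87^2/8 = 1 + 0.283838 = 1.283838
eta = 0.610088 / 1.283838
eta = 0.4752 m

0.4752


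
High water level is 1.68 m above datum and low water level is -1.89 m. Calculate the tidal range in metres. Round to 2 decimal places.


Tidal range = High water - Low water
Tidal range = 1.68 - (-1.89)
Tidal range = 3.57 m

3.57


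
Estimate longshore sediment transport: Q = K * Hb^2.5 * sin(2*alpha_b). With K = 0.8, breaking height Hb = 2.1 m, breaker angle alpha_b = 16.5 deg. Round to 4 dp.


Q = K * Hb^2.5 * sin(2 * alpha_b)
Hb^2.5 = 2.1^2.5 = 6.390697
sin(2 * 16.5) = sin(33.0) = 0.544639
Q = 0.8 * 6.390697 * 0.544639
Q = 2.7845 m^3/s

2.7845


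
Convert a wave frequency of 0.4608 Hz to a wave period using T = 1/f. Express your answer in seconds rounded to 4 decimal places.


T = 1 / f
T = 1 / 0.4608
T = 2.1701 s

2.1701


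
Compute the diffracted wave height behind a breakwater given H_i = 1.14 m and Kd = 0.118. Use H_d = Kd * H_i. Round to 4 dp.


H_d = Kd * H_i
H_d = 0.118 * 1.14
H_d = 0.1345 m

0.1345


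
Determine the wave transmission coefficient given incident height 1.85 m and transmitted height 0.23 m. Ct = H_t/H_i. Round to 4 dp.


Ct = H_t / H_i
Ct = 0.23 / 1.85
Ct = 0.1243

0.1243


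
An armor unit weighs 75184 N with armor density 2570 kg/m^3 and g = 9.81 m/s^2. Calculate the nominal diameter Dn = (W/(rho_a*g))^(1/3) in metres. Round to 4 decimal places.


V = W / (rho_a * g)
V = 75184 / (2570 * 9.81)
V = 75184 / 25211.70
V = 2.982108 m^3
Dn = V^(1/3) = 2.982108^(1/3)
Dn = 1.4394 m

1.4394


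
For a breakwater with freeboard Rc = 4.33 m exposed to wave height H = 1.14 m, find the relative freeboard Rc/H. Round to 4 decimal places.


Relative freeboard = Rc / H
= 4.33 / 1.14
= 3.7982

3.7982


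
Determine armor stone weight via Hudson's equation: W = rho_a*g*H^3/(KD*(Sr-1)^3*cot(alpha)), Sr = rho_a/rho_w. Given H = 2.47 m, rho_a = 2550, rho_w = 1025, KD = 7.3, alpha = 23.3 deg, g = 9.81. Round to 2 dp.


Sr = rho_a / rho_w = 2550 / 1025 = 2.487805
(Sr - 1) = 1.487805
(Sr - 1)^3 = 3.293350
cot(23.3) = 1 / tan(23.3) = 1 / 0.430668 = 2.321974
Numerator = 2550 * 9.81 * 2.47^3 = 376964.1480
Denominator = 7.3 * 3.293350 * 2.321974 = 55.823640
W = 376964.1480 / 55.823640
W = 6752.77 N

6752.77


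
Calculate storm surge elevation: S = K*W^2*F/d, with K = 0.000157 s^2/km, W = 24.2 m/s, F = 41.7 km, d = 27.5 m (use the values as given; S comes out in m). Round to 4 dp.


S = K * W^2 * F / d
W^2 = 24.2^2 = 585.64
S = 0.000157 * 585.64 * 41.7 / 27.5
Numerator = 0.000157 * 585.64 * 41.7 = 3.834127
S = 3.834127 / 27.5 = 0.1394 m

0.1394


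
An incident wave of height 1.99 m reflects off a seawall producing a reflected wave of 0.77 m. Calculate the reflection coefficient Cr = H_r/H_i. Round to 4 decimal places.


Cr = H_r / H_i
Cr = 0.77 / 1.99
Cr = 0.3869

0.3869


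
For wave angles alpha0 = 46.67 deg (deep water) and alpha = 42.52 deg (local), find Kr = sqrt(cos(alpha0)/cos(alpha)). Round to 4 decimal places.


Kr = sqrt(cos(alpha0) / cos(alpha))
cos(46.67) = 0.686199
cos(42.52) = 0.737041
Kr = sqrt(0.686199 / 0.737041)
Kr = sqrt(0.931019)
Kr = 0.9649

0.9649


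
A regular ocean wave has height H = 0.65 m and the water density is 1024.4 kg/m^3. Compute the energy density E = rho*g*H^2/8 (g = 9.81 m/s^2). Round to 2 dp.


E = (1/8) * rho * g * H^2
E = (1/8) * 1024.4 * 9.81 * 0.65^2
E = 0.125 * 1024.4 * 9.81 * 0.4225
E = 530.73 J/m^2

530.73


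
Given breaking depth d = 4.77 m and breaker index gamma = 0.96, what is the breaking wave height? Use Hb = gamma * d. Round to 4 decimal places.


Hb = gamma * d
Hb = 0.96 * 4.77
Hb = 4.5792 m

4.5792


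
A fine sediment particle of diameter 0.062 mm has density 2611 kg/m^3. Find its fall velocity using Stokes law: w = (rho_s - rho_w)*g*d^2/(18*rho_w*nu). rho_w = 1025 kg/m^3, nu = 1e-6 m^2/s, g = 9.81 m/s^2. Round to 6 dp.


w = (rho_s - rho_w) * g * d^2 / (18 * rho_w * nu)
d = 0.062 mm = 0.000062 m
rho_s - rho_w = 2611 - 1025 = 1586
Numerator = 1586 * 9.81 * (0.000062)^2 = 0.000059807489
Denominator = 18 * 1025 * 1e-6 = 0.018450
w = 0.003242 m/s

0.003242


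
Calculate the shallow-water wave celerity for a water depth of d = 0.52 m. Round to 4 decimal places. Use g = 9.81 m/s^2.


Using the shallow-water approximation:
C = sqrt(g * d) = sqrt(9.81 * 0.52)
C = sqrt(5.1012)
C = 2.2586 m/s

2.2586


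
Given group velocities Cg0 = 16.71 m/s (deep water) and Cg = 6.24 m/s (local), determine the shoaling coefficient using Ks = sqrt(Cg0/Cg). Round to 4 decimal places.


Ks = sqrt(Cg0 / Cg)
Ks = sqrt(16.71 / 6.24)
Ks = sqrt(2.6779)
Ks = 1.6364

1.6364


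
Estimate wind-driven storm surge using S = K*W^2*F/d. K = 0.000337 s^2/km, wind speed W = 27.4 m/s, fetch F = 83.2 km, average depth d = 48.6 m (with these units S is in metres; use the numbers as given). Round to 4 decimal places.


S = K * W^2 * F / d
W^2 = 27.4^2 = 750.76
S = 0.000337 * 750.76 * 83.2 / 48.6
Numerator = 0.000337 * 750.76 * 83.2 = 21.050109
S = 21.050109 / 48.6 = 0.4331 m

0.4331


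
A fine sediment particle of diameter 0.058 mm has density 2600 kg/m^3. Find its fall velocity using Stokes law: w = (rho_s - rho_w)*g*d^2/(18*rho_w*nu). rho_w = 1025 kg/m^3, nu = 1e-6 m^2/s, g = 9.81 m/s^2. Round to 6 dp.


w = (rho_s - rho_w) * g * d^2 / (18 * rho_w * nu)
d = 0.058 mm = 0.000058 m
rho_s - rho_w = 2600 - 1025 = 1575
Numerator = 1575 * 9.81 * (0.000058)^2 = 0.000051976323
Denominator = 18 * 1025 * 1e-6 = 0.018450
w = 0.002817 m/s

0.002817


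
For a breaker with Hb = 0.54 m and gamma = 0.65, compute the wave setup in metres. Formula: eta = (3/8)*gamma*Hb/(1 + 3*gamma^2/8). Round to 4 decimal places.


eta = (3/8) * gamma * Hb / (1 + 3*gamma^2/8)
Numerator = (3/8) * 0.65 * 0.54 = 0.131625
Denominator = 1 + 3*0.65^2/8 = 1 + 0.158438 = 1.158438
eta = 0.131625 / 1.158438
eta = 0.1136 m

0.1136


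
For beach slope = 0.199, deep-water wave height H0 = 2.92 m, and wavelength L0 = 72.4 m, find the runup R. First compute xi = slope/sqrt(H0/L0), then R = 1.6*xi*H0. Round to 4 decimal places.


xi = slope / sqrt(H0/L0)
H0/L0 = 2.92/72.4 = 0.040331
sqrt(0.040331) = 0.200827
xi = 0.199 / 0.200827 = 0.990903
R = 1.6 * xi * H0 = 1.6 * 0.990903 * 2.92
R = 4.6295 m

4.6295


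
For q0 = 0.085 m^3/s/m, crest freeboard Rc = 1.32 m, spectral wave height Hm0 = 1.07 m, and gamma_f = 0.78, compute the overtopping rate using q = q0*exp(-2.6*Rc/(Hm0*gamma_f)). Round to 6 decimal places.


q = q0 * exp(-2.6 * Rc / (Hm0 * gamma_f))
Exponent = -2.6 * 1.32 / (1.07 * 0.78)
= -2.6 * 1.32 / 0.8346
= -4.112150
exp(-4.112150) = 0.016373
q = 0.085 * 0.016373
q = 0.001392 m^3/s/m

0.001392


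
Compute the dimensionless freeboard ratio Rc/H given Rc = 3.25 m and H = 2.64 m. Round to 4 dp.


Relative freeboard = Rc / H
= 3.25 / 2.64
= 1.2311

1.2311


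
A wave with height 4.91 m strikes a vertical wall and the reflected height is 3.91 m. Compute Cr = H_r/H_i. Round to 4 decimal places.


Cr = H_r / H_i
Cr = 3.91 / 4.91
Cr = 0.7963

0.7963


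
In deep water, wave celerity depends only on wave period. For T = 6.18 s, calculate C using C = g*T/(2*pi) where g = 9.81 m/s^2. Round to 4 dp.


We use the deep-water celerity formula:
C = g * T / (2 * pi)
C = 9.81 * 6.18 / (2 * 3.14159...)
C = 60.625800 / 6.283185
C = 9.6489 m/s

9.6489


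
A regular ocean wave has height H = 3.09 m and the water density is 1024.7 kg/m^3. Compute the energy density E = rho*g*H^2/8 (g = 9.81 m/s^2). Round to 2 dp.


E = (1/8) * rho * g * H^2
E = (1/8) * 1024.7 * 9.81 * 3.09^2
E = 0.125 * 1024.7 * 9.81 * 9.5481
E = 11997.55 J/m^2

11997.55


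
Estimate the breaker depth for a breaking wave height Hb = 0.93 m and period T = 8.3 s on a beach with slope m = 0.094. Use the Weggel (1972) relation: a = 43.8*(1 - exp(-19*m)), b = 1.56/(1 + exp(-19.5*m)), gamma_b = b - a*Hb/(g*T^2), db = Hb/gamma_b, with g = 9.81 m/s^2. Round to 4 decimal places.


a = 43.8 * (1 - exp(-19 * m))
exp(-19 * 0.094) = exp(-1.7860) = 0.167629
a = 43.8 * (1 - 0.167629) = 36.457835
b = 1.56 / (1 + exp(-19.5 * m))
exp(-19.5 * 0.094) = exp(-1.8330) = 0.159933
b = 1.56 / (1 + 0.159933) = 1.344905
Hb / (g * T^2) = 0.93 / (9.81 * 8.3^2) = 0.93 / 675.8109 = 0.00137612
gamma_b = b - a * Hb/(g*T^2) = 1.344905 - 36.457835 * 0.00137612 = 1.294735
db = Hb / gamma_b = 0.93 / 1.294735
db = 0.7183 m

0.7183


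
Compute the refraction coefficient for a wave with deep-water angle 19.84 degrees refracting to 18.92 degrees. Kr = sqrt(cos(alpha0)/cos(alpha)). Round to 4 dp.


Kr = sqrt(cos(alpha0) / cos(alpha))
cos(19.84) = 0.940644
cos(18.92) = 0.945972
Kr = sqrt(0.940644 / 0.945972)
Kr = sqrt(0.994368)
Kr = 0.9972

0.9972


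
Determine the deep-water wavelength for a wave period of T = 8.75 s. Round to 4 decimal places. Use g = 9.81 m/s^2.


L0 = g * T^2 / (2 * pi)
L0 = 9.81 * 8.75^2 / (2 * pi)
L0 = 9.81 * 76.5625 / 6.28319
L0 = 751.0781 / 6.28319
L0 = 119.5378 m

119.5378


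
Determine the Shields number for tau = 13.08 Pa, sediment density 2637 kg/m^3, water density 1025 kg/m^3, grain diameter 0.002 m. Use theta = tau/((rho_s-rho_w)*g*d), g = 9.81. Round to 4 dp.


theta = tau / ((rho_s - rho_w) * g * d)
rho_s - rho_w = 2637 - 1025 = 1612
Denominator = 1612 * 9.81 * 0.002 = 31.627440
theta = 13.08 / 31.627440
theta = 0.4136

0.4136


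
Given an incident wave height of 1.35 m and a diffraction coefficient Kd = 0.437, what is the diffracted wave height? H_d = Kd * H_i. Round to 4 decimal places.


H_d = Kd * H_i
H_d = 0.437 * 1.35
H_d = 0.5900 m

0.5900


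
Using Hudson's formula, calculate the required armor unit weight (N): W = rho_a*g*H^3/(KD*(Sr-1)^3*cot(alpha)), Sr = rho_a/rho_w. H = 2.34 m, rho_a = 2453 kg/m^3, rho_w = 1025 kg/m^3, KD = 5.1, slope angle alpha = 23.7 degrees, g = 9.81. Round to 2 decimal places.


Sr = rho_a / rho_w = 2453 / 1025 = 2.393171
(Sr - 1) = 1.393171
(Sr - 1)^3 = 2.704039
cot(23.7) = 1 / tan(23.7) = 1 / 0.438969 = 2.278064
Numerator = 2453 * 9.81 * 2.34^3 = 308328.8250
Denominator = 5.1 * 2.704039 * 2.278064 = 31.415867
W = 308328.8250 / 31.415867
W = 9814.43 N

9814.43


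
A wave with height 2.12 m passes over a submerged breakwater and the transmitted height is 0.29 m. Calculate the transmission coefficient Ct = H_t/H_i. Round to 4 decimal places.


Ct = H_t / H_i
Ct = 0.29 / 2.12
Ct = 0.1368

0.1368
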